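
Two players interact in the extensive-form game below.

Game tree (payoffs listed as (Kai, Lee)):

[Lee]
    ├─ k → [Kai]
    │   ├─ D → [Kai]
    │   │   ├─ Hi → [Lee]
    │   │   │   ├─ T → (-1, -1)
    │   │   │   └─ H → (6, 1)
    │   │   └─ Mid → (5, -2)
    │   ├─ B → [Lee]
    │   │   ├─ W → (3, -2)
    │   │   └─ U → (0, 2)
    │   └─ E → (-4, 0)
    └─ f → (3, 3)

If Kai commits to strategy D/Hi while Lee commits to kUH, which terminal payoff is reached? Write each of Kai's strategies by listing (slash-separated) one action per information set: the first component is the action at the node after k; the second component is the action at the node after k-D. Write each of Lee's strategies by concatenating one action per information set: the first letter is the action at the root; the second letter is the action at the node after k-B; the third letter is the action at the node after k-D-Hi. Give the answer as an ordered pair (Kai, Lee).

Trace the play path from the root:
  Lee plays k
  Kai plays D at [k]
  Kai plays Hi at [k-D]
  Lee plays H at [k-D-Hi]
→ terminal payoff (6, 1).
(Lee's choice at the node after k-B is never reached on this path, so it doesn't affect the outcome.)

(6, 1)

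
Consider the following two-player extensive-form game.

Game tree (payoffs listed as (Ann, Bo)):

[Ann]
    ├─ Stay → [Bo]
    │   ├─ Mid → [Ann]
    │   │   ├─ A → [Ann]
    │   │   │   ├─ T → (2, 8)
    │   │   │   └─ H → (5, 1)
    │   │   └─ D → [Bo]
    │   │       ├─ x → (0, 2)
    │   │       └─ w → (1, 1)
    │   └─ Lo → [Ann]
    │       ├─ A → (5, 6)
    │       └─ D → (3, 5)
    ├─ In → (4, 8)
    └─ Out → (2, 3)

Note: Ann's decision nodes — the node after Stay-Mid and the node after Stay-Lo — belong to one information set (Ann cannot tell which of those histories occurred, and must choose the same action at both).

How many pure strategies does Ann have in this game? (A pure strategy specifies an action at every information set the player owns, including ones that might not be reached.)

Ann owns the root with actions {Stay, In, Out} — three choices.
Ann owns the information set {Stay-Mid, Stay-Lo} with actions {A, D} — two choices.
Ann owns the node after Stay-Mid-A with actions {T, H} — two choices.
A pure strategy fixes one action at each information set independently, so the count is the product 3 × 2 × 2 = 12.
(For reference, Bo has 4 pure strategies, giving a 12×4 normal-form matrix.)

12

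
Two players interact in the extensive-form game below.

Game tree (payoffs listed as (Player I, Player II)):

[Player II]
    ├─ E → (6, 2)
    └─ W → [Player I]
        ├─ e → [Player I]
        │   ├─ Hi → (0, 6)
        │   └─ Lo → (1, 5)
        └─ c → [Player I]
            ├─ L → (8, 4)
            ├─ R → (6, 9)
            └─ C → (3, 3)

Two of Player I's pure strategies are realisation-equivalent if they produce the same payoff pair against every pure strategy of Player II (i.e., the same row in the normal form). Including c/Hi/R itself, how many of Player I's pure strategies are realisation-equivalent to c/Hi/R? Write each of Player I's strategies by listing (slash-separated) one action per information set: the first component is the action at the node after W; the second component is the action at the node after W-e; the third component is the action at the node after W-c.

2

Row for c/Hi/R (columns E, W): (6,2) (6,9).
Under c/Hi/R, Player I's choice at the node after W-e can never be reached regardless of what Player II does, so varying those choices leaves every outcome unchanged.
Holding the reachable choices fixed and varying the unreachable one freely already gives 2 equivalent strategies.
No other strategy reproduces this row, so those 2 are the full class: c/Hi/R, c/Lo/R.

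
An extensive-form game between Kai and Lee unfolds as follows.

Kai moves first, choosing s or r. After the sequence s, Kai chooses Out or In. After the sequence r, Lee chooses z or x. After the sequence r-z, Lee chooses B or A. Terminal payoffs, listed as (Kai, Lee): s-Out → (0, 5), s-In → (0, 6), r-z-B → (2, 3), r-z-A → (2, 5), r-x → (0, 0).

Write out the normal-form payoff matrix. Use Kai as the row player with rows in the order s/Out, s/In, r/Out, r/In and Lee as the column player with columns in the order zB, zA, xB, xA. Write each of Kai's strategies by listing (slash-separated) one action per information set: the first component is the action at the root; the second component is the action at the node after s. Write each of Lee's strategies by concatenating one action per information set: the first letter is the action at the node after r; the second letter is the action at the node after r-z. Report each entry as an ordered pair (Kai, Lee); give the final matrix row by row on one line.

s/Out: (0,5) (0,5) (0,5) (0,5) | s/In: (0,6) (0,6) (0,6) (0,6) | r/Out: (2,3) (2,5) (0,0) (0,0) | r/In: (2,3) (2,5) (0,0) (0,0)

            zB       zA       xB       xA
s/Out    (0,5)    (0,5)    (0,5)    (0,5)
 s/In    (0,6)    (0,6)    (0,6)    (0,6)
r/Out    (2,3)    (2,5)    (0,0)    (0,0)
 r/In    (2,3)    (2,5)    (0,0)    (0,0)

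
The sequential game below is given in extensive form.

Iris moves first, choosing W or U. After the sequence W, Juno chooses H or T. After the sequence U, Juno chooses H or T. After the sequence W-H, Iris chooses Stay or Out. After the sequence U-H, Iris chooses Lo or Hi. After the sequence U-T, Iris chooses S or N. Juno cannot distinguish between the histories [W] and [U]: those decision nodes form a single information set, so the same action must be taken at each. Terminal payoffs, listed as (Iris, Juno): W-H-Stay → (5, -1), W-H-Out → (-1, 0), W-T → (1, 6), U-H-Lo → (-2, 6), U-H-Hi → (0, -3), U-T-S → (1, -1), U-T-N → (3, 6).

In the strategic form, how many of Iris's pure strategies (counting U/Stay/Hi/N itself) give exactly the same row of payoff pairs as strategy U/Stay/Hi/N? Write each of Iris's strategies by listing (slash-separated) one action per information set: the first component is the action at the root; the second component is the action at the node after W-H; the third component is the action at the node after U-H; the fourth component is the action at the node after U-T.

2

Row for U/Stay/Hi/N (columns H, T): (0,-3) (3,6).
Under U/Stay/Hi/N, Iris's choice at the node after W-H can never be reached regardless of what Juno does, so varying those choices leaves every outcome unchanged.
Holding the reachable choices fixed and varying the unreachable one freely already gives 2 equivalent strategies.
No other strategy reproduces this row, so those 2 are the full class: U/Stay/Hi/N, U/Out/Hi/N.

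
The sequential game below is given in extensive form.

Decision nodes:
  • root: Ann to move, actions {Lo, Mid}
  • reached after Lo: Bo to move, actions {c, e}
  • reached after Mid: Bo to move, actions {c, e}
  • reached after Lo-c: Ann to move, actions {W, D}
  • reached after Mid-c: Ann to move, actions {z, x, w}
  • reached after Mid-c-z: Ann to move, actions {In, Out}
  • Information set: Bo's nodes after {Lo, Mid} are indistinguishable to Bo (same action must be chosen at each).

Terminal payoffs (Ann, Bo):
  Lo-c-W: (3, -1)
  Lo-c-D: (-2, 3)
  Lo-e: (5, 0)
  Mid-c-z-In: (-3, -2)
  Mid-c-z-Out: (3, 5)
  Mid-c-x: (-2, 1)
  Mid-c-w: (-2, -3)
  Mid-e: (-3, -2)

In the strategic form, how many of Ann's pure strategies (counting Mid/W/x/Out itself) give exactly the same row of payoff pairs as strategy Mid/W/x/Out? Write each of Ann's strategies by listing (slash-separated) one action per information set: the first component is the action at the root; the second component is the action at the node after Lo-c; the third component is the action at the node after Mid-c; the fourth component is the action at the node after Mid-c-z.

4

Row for Mid/W/x/Out (columns c, e): (-2,1) (-3,-2).
Under Mid/W/x/Out, Ann's choice at the node after Lo-c and at the node after Mid-c-z can never be reached regardless of what Bo does, so varying those choices leaves every outcome unchanged.
Holding the reachable choices fixed and varying the unreachable ones freely already gives 2 × 2 = 4 equivalent strategies.
No other strategy reproduces this row, so those 4 are the full class: Mid/W/x/In, Mid/W/x/Out, Mid/D/x/In, Mid/D/x/Out.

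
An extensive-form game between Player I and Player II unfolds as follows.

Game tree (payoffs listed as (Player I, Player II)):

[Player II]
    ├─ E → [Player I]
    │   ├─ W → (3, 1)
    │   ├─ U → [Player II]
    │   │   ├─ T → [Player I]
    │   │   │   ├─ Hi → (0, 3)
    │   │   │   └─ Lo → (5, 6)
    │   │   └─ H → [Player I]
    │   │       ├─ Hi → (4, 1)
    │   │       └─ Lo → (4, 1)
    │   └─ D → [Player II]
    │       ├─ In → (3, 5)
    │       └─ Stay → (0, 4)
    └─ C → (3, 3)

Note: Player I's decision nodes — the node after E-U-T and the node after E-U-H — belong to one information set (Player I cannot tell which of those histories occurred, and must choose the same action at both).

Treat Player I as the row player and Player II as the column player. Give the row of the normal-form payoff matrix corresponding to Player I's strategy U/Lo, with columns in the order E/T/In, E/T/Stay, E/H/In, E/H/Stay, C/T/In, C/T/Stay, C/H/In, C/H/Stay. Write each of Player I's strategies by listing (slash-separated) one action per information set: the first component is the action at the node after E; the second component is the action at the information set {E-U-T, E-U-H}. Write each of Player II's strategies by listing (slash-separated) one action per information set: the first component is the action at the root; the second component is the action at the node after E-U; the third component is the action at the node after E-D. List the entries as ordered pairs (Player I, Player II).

vs E/T/In: Player II plays E → Player I plays U at [E] → Player II plays T at [E-U] → Player I plays Lo at [E-U-T] → (5, 6)
vs E/T/Stay: Player II plays E → Player I plays U at [E] → Player II plays T at [E-U] → Player I plays Lo at [E-U-T] → (5, 6)
vs E/H/In: Player II plays E → Player I plays U at [E] → Player II plays H at [E-U] → Player I plays Lo at [E-U-H] → (4, 1)
vs E/H/Stay: Player II plays E → Player I plays U at [E] → Player II plays H at [E-U] → Player I plays Lo at [E-U-H] → (4, 1)
vs C/T/In: Player II plays C → (3, 3)
vs C/T/Stay: Player II plays C → (3, 3)
vs C/H/In: Player II plays C → (3, 3)
vs C/H/Stay: Player II plays C → (3, 3)

(5,6) (5,6) (4,1) (4,1) (3,3) (3,3) (3,3) (3,3)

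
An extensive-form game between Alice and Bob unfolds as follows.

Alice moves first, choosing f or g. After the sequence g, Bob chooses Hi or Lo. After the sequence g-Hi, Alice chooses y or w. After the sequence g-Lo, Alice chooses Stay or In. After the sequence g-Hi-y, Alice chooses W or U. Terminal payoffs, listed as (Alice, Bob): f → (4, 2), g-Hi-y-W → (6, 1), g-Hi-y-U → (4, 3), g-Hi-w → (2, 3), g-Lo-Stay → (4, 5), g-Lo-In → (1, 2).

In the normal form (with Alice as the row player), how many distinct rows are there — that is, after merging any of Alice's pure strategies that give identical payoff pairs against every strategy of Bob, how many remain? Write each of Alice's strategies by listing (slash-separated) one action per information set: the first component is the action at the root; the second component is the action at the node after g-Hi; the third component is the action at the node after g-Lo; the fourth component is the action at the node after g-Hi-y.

7

Alice has 16 pure strategies: f/y/Stay/W, f/y/Stay/U, f/y/In/W, f/y/In/U, f/w/Stay/W, f/w/Stay/U, f/w/In/W, f/w/In/U, g/y/Stay/W, g/y/Stay/U, g/y/In/W, g/y/In/U, g/w/Stay/W, g/w/Stay/U, g/w/In/W, g/w/In/U. Columns: Hi, Lo.
{f/y/Stay/W, f/y/Stay/U, f/y/In/W, f/y/In/U, f/w/Stay/W, f/w/Stay/U, f/w/In/W, f/w/In/U} → row (4,2) (4,2)
{g/y/Stay/W} → row (6,1) (4,5)
{g/y/Stay/U} → row (4,3) (4,5)
{g/y/In/W} → row (6,1) (1,2)
{g/y/In/U} → row (4,3) (1,2)
{g/w/Stay/W, g/w/Stay/U} → row (2,3) (4,5)
{g/w/In/W, g/w/In/U} → row (2,3) (1,2)
That's 7 distinct rows out of 16 strategies.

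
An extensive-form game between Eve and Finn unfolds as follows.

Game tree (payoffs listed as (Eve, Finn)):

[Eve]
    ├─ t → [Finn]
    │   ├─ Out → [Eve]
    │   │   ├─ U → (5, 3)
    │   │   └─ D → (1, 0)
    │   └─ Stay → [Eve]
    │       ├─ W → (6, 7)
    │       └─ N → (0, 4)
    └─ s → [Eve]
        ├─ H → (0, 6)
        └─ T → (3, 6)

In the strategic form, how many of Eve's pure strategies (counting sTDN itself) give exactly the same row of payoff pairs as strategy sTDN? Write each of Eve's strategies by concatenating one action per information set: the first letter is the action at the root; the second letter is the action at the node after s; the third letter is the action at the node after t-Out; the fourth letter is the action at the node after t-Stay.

4

Row for sTDN (columns Out, Stay): (3,6) (3,6).
Under sTDN, Eve's choice at the node after t-Out and at the node after t-Stay can never be reached regardless of what Finn does, so varying those choices leaves every outcome unchanged.
Holding the reachable choices fixed and varying the unreachable ones freely already gives 2 × 2 = 4 equivalent strategies.
No other strategy reproduces this row, so those 4 are the full class: sTUW, sTUN, sTDW, sTDN.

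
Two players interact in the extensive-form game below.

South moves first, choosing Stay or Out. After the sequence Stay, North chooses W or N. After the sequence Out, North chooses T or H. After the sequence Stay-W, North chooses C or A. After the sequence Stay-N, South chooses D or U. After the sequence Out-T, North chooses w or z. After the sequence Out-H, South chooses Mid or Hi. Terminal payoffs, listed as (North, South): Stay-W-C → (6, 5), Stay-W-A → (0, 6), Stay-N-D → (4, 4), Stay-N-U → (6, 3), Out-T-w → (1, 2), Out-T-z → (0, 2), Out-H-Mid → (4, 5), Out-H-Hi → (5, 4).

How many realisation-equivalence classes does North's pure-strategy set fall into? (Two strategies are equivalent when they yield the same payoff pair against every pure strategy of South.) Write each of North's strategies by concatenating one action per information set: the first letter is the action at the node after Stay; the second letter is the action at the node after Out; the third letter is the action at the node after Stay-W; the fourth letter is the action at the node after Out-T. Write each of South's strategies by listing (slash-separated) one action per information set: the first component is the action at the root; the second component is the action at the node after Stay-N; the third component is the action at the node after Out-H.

9

North has 16 pure strategies: WTCw, WTCz, WTAw, WTAz, WHCw, WHCz, WHAw, WHAz, NTCw, NTCz, NTAw, NTAz, NHCw, NHCz, NHAw, NHAz. Columns: Stay/D/Mid, Stay/D/Hi, Stay/U/Mid, Stay/U/Hi, Out/D/Mid, Out/D/Hi, Out/U/Mid, Out/U/Hi.
{WTCw} → row (6,5) (6,5) (6,5) (6,5) (1,2) (1,2) (1,2) (1,2)
{WTCz} → row (6,5) (6,5) (6,5) (6,5) (0,2) (0,2) (0,2) (0,2)
{WTAw} → row (0,6) (0,6) (0,6) (0,6) (1,2) (1,2) (1,2) (1,2)
{WTAz} → row (0,6) (0,6) (0,6) (0,6) (0,2) (0,2) (0,2) (0,2)
{WHCw, WHCz} → row (6,5) (6,5) (6,5) (6,5) (4,5) (5,4) (4,5) (5,4)
{WHAw, WHAz} → row (0,6) (0,6) (0,6) (0,6) (4,5) (5,4) (4,5) (5,4)
{NTCw, NTAw} → row (4,4) (4,4) (6,3) (6,3) (1,2) (1,2) (1,2) (1,2)
{NTCz, NTAz} → row (4,4) (4,4) (6,3) (6,3) (0,2) (0,2) (0,2) (0,2)
{NHCw, NHCz, NHAw, NHAz} → row (4,4) (4,4) (6,3) (6,3) (4,5) (5,4) (4,5) (5,4)
That's 9 distinct rows out of 16 strategies.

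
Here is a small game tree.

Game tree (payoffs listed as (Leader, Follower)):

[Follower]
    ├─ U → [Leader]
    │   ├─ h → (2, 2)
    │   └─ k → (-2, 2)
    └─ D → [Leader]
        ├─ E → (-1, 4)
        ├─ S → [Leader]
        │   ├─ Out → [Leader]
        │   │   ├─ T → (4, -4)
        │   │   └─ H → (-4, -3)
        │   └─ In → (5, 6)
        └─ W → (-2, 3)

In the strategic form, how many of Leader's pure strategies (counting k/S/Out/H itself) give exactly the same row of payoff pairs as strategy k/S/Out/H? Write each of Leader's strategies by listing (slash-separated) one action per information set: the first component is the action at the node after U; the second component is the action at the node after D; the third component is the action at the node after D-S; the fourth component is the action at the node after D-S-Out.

1

Row for k/S/Out/H (columns U, D): (-2,2) (-4,-3).
Every one of Leader's information sets is on the play path for some reply by Follower when Leader follows k/S/Out/H.
Changing the action at any of them therefore changes at least one column, so only k/S/Out/H itself gives this row.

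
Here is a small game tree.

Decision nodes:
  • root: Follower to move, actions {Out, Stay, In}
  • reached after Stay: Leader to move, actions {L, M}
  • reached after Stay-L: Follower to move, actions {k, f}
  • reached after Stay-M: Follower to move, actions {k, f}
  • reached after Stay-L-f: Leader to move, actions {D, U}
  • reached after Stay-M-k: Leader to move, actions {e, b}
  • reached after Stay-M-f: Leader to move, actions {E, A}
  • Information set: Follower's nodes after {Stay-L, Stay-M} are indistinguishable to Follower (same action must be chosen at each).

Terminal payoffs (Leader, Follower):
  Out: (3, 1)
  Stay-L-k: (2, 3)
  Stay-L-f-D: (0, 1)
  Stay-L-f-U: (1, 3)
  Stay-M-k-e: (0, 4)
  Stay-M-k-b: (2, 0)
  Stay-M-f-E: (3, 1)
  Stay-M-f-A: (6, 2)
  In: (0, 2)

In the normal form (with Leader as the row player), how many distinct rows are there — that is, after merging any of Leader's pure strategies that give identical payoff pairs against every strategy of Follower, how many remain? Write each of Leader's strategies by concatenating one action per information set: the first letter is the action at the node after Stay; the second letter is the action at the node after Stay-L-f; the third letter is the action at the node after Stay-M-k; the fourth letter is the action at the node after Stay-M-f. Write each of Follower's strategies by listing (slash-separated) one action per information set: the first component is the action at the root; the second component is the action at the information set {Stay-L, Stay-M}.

Leader has 16 pure strategies: LDeE, LDeA, LDbE, LDbA, LUeE, LUeA, LUbE, LUbA, MDeE, MDeA, MDbE, MDbA, MUeE, MUeA, MUbE, MUbA. Columns: Out/k, Out/f, Stay/k, Stay/f, In/k, In/f.
{LDeE, LDeA, LDbE, LDbA} → row (3,1) (3,1) (2,3) (0,1) (0,2) (0,2)
{LUeE, LUeA, LUbE, LUbA} → row (3,1) (3,1) (2,3) (1,3) (0,2) (0,2)
{MDeE, MUeE} → row (3,1) (3,1) (0,4) (3,1) (0,2) (0,2)
{MDeA, MUeA} → row (3,1) (3,1) (0,4) (6,2) (0,2) (0,2)
{MDbE, MUbE} → row (3,1) (3,1) (2,0) (3,1) (0,2) (0,2)
{MDbA, MUbA} → row (3,1) (3,1) (2,0) (6,2) (0,2) (0,2)
That's 6 distinct rows out of 16 strategies.

6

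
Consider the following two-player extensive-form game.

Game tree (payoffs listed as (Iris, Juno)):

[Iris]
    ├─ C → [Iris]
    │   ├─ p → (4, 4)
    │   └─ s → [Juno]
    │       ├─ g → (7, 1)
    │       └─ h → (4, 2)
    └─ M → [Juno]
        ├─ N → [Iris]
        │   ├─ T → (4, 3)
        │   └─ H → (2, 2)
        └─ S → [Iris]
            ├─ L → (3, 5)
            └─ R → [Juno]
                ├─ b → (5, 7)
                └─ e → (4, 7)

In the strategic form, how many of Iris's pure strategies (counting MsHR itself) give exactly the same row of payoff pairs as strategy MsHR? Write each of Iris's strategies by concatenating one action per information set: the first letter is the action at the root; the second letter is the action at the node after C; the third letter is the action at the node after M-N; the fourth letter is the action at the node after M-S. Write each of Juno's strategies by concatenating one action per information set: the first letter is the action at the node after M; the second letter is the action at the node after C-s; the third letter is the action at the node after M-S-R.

2

Row for MsHR (columns Ngb, Nge, Nhb, Nhe, Sgb, Sge, Shb, She): (2,2) (2,2) (2,2) (2,2) (5,7) (4,7) (5,7) (4,7).
Under MsHR, Iris's choice at the node after C can never be reached regardless of what Juno does, so varying those choices leaves every outcome unchanged.
Holding the reachable choices fixed and varying the unreachable one freely already gives 2 equivalent strategies.
No other strategy reproduces this row, so those 2 are the full class: MpHR, MsHR.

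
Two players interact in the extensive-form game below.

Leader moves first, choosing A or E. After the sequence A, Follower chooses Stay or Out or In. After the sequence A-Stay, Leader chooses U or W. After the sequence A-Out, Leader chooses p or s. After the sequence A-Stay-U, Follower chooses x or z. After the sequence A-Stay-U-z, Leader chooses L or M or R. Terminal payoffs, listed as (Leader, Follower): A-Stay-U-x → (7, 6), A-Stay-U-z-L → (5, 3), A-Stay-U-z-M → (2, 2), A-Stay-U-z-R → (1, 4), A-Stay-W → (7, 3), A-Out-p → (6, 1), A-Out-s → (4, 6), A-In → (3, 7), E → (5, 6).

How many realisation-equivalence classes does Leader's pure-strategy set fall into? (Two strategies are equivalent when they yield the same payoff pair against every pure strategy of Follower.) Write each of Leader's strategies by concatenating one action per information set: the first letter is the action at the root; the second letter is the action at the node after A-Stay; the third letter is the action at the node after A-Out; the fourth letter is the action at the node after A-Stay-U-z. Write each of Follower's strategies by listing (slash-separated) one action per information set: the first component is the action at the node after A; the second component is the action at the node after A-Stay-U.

Leader has 24 pure strategies: AUpL, AUpM, AUpR, AUsL, AUsM, AUsR, AWpL, AWpM, AWpR, AWsL, AWsM, AWsR, EUpL, EUpM, EUpR, EUsL, EUsM, EUsR, EWpL, EWpM, EWpR, EWsL, EWsM, EWsR. Columns: Stay/x, Stay/z, Out/x, Out/z, In/x, In/z.
{AUpL} → row (7,6) (5,3) (6,1) (6,1) (3,7) (3,7)
{AUpM} → row (7,6) (2,2) (6,1) (6,1) (3,7) (3,7)
{AUpR} → row (7,6) (1,4) (6,1) (6,1) (3,7) (3,7)
{AUsL} → row (7,6) (5,3) (4,6) (4,6) (3,7) (3,7)
{AUsM} → row (7,6) (2,2) (4,6) (4,6) (3,7) (3,7)
{AUsR} → row (7,6) (1,4) (4,6) (4,6) (3,7) (3,7)
{AWpL, AWpM, AWpR} → row (7,3) (7,3) (6,1) (6,1) (3,7) (3,7)
{AWsL, AWsM, AWsR} → row (7,3) (7,3) (4,6) (4,6) (3,7) (3,7)
{EUpL, EUpM, EUpR, EUsL, EUsM, EUsR, EWpL, EWpM, EWpR, EWsL, EWsM, EWsR} → row (5,6) (5,6) (5,6) (5,6) (5,6) (5,6)
That's 9 distinct rows out of 24 strategies.

9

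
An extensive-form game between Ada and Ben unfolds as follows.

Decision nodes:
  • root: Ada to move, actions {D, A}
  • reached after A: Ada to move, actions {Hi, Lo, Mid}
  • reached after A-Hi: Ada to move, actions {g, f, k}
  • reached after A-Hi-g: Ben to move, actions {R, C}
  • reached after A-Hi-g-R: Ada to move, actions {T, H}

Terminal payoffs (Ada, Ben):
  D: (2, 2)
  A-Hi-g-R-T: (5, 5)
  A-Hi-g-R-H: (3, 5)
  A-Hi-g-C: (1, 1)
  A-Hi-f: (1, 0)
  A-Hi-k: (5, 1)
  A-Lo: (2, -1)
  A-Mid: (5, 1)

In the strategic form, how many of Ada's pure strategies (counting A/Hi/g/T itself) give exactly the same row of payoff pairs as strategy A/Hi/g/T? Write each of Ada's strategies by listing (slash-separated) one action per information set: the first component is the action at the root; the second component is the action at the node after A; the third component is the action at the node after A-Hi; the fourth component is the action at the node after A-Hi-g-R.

1

Row for A/Hi/g/T (columns R, C): (5,5) (1,1).
Every one of Ada's information sets is on the play path for some reply by Ben when Ada follows A/Hi/g/T.
Changing the action at any of them therefore changes at least one column, so only A/Hi/g/T itself gives this row.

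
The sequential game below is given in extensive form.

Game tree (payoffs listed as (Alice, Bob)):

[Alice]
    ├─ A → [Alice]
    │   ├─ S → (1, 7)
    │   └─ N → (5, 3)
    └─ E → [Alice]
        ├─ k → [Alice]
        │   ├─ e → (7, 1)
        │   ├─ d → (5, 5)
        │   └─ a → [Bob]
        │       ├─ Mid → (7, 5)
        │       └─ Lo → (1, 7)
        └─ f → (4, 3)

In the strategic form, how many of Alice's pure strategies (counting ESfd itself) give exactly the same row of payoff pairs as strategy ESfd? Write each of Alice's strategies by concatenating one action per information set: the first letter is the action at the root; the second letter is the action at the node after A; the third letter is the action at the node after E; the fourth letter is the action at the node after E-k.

Row for ESfd (columns Mid, Lo): (4,3) (4,3).
Under ESfd, Alice's choice at the node after A and at the node after E-k can never be reached regardless of what Bob does, so varying those choices leaves every outcome unchanged.
Holding the reachable choices fixed and varying the unreachable ones freely already gives 2 × 3 = 6 equivalent strategies.
No other strategy reproduces this row, so those 6 are the full class: ESfe, ESfd, ESfa, ENfe, ENfd, ENfa.

6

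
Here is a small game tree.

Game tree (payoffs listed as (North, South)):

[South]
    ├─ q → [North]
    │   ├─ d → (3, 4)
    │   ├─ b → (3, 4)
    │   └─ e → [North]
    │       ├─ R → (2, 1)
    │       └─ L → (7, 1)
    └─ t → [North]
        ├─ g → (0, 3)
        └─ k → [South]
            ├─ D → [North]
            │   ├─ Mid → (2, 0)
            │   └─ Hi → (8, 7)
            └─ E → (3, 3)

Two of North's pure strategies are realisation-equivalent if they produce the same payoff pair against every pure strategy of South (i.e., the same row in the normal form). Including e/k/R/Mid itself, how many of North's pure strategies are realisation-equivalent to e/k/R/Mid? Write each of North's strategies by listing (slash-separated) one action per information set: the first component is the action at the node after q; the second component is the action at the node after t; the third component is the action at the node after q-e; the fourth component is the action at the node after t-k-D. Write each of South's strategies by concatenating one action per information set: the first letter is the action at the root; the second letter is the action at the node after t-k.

Row for e/k/R/Mid (columns qD, qE, tD, tE): (2,1) (2,1) (2,0) (3,3).
Every one of North's information sets is on the play path for some reply by South when North follows e/k/R/Mid.
Changing the action at any of them therefore changes at least one column, so only e/k/R/Mid itself gives this row.

1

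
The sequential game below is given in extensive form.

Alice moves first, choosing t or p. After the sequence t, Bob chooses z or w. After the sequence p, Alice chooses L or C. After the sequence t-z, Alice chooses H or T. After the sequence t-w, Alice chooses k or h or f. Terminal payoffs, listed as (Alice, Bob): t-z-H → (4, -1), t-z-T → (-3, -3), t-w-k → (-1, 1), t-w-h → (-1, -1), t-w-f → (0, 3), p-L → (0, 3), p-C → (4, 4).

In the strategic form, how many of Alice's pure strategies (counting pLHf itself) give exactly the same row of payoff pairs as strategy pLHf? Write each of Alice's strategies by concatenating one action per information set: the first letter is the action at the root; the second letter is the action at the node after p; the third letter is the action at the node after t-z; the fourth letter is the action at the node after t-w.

Row for pLHf (columns z, w): (0,3) (0,3).
Under pLHf, Alice's choice at the node after t-z and at the node after t-w can never be reached regardless of what Bob does, so varying those choices leaves every outcome unchanged.
Holding the reachable choices fixed and varying the unreachable ones freely already gives 2 × 3 = 6 equivalent strategies.
No other strategy reproduces this row, so those 6 are the full class: pLHk, pLHh, pLHf, pLTk, pLTh, pLTf.

6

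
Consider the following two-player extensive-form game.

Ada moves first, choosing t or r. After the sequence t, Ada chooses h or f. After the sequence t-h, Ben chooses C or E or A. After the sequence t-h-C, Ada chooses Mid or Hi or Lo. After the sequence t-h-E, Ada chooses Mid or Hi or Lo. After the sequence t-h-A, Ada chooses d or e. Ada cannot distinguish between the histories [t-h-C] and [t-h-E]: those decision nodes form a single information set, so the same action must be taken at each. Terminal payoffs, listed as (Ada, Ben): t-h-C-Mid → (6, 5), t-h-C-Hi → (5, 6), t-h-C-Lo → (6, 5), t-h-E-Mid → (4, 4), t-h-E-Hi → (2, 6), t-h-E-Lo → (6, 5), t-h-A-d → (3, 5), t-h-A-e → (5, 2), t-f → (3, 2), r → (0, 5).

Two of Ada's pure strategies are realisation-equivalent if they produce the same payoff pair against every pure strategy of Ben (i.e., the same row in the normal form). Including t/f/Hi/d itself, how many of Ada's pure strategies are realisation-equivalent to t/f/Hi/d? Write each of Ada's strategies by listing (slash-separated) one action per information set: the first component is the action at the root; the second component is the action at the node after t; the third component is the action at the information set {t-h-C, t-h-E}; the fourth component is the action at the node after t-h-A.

Row for t/f/Hi/d (columns C, E, A): (3,2) (3,2) (3,2).
Under t/f/Hi/d, Ada's choice at the information set {t-h-C, t-h-E} and at the node after t-h-A can never be reached regardless of what Ben does, so varying those choices leaves every outcome unchanged.
Holding the reachable choices fixed and varying the unreachable ones freely already gives 3 × 2 = 6 equivalent strategies.
No other strategy reproduces this row, so those 6 are the full class: t/f/Mid/d, t/f/Mid/e, t/f/Hi/d, t/f/Hi/e, t/f/Lo/d, t/f/Lo/e.

6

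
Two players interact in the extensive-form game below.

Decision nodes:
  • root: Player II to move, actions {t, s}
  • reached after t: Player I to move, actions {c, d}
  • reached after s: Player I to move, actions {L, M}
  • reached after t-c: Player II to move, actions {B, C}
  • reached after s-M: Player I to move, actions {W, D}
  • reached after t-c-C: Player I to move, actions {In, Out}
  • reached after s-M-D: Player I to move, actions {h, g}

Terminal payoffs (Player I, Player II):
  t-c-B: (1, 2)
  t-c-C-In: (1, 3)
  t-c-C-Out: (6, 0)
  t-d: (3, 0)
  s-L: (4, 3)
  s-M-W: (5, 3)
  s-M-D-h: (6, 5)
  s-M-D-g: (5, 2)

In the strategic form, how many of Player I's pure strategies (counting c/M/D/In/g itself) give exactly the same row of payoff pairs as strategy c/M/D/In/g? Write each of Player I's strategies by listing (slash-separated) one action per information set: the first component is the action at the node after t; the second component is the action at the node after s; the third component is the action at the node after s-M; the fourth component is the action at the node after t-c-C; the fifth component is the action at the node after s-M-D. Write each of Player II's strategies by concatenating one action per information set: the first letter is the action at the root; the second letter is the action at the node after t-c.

Row for c/M/D/In/g (columns tB, tC, sB, sC): (1,2) (1,3) (5,2) (5,2).
Every one of Player I's information sets is on the play path for some reply by Player II when Player I follows c/M/D/In/g.
Changing the action at any of them therefore changes at least one column, so only c/M/D/In/g itself gives this row.

1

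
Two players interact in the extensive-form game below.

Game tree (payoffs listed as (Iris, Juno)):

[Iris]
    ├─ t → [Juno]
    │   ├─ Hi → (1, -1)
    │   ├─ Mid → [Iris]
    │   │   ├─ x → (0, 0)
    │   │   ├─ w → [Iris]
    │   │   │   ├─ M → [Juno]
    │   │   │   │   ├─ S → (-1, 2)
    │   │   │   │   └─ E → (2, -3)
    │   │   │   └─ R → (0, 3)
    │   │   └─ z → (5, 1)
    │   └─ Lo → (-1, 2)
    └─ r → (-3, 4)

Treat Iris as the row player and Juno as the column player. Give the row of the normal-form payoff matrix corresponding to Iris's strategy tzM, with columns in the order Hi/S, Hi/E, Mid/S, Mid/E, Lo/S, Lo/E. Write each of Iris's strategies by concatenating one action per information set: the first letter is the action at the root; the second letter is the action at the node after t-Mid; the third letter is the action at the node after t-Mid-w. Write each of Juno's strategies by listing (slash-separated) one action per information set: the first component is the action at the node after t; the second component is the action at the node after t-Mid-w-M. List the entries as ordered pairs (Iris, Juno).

vs Hi/S: Iris plays t → Juno plays Hi at [t] → (1, -1)
vs Hi/E: Iris plays t → Juno plays Hi at [t] → (1, -1)
vs Mid/S: Iris plays t → Juno plays Mid at [t] → Iris plays z at [t-Mid] → (5, 1)
vs Mid/E: Iris plays t → Juno plays Mid at [t] → Iris plays z at [t-Mid] → (5, 1)
vs Lo/S: Iris plays t → Juno plays Lo at [t] → (-1, 2)
vs Lo/E: Iris plays t → Juno plays Lo at [t] → (-1, 2)

(1,-1) (1,-1) (5,1) (5,1) (-1,2) (-1,2)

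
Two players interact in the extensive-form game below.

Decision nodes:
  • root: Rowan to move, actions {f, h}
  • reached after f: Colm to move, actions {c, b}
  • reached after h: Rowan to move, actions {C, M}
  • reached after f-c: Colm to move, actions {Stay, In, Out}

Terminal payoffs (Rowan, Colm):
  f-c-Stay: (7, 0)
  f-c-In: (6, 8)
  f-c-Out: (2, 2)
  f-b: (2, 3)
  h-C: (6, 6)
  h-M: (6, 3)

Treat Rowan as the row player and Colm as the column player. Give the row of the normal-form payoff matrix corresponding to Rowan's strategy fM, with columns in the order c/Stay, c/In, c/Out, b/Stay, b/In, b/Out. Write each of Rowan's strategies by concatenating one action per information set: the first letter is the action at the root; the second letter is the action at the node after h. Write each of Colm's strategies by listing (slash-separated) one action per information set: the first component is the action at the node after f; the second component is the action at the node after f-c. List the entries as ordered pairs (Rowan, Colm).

vs c/Stay: Rowan plays f → Colm plays c at [f] → Colm plays Stay at [f-c] → (7, 0)
vs c/In: Rowan plays f → Colm plays c at [f] → Colm plays In at [f-c] → (6, 8)
vs c/Out: Rowan plays f → Colm plays c at [f] → Colm plays Out at [f-c] → (2, 2)
vs b/Stay: Rowan plays f → Colm plays b at [f] → (2, 3)
vs b/In: Rowan plays f → Colm plays b at [f] → (2, 3)
vs b/Out: Rowan plays f → Colm plays b at [f] → (2, 3)

(7,0) (6,8) (2,2) (2,3) (2,3) (2,3)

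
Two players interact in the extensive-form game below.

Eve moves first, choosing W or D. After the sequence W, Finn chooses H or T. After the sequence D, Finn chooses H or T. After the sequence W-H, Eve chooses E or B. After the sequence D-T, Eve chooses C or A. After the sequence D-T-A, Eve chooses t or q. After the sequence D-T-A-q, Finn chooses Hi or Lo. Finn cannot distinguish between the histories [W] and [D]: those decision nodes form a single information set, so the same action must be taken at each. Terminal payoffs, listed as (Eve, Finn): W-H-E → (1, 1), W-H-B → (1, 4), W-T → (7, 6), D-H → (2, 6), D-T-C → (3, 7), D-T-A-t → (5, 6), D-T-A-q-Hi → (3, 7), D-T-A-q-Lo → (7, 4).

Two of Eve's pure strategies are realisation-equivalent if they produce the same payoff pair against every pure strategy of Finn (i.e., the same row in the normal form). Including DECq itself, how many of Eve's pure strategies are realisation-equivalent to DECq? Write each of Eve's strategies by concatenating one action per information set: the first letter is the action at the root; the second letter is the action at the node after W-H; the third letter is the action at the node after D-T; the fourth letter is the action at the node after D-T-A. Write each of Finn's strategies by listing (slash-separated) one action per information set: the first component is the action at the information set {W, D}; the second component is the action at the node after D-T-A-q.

Row for DECq (columns H/Hi, H/Lo, T/Hi, T/Lo): (2,6) (2,6) (3,7) (3,7).
Under DECq, Eve's choice at the node after W-H and at the node after D-T-A can never be reached regardless of what Finn does, so varying those choices leaves every outcome unchanged.
Holding the reachable choices fixed and varying the unreachable ones freely already gives 2 × 2 = 4 equivalent strategies.
No other strategy reproduces this row, so those 4 are the full class: DECt, DECq, DBCt, DBCq.

4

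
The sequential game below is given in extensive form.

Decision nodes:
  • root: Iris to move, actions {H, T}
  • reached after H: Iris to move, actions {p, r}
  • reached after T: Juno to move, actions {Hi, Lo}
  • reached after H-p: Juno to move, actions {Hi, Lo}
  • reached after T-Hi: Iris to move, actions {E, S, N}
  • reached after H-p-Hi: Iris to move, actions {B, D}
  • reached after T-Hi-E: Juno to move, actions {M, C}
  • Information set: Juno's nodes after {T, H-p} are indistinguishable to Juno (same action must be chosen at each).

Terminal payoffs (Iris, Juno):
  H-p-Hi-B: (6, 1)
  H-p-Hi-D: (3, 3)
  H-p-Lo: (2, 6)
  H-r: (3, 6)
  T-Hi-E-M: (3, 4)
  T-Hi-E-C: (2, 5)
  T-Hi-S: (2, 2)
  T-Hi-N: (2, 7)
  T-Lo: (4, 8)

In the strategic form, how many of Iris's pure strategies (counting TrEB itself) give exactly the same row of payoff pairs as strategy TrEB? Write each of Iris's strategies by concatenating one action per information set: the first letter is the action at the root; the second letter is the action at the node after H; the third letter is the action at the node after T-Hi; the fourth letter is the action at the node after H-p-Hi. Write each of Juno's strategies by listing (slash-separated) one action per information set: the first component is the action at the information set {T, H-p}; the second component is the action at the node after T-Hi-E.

Row for TrEB (columns Hi/M, Hi/C, Lo/M, Lo/C): (3,4) (2,5) (4,8) (4,8).
Under TrEB, Iris's choice at the node after H and at the node after H-p-Hi can never be reached regardless of what Juno does, so varying those choices leaves every outcome unchanged.
Holding the reachable choices fixed and varying the unreachable ones freely already gives 2 × 2 = 4 equivalent strategies.
No other strategy reproduces this row, so those 4 are the full class: TpEB, TpED, TrEB, TrED.

4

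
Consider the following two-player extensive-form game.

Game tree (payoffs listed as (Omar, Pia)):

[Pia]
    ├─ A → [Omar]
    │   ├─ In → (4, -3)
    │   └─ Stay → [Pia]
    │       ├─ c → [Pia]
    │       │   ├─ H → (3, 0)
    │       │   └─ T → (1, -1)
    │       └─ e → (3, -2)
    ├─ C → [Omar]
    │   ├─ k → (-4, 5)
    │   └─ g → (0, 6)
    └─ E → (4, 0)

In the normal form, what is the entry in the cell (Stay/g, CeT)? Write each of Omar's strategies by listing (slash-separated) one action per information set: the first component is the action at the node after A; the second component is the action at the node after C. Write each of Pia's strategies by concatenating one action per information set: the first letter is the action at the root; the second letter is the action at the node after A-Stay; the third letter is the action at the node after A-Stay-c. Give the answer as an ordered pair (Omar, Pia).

(0, 6)

Trace the play path from the root:
  Pia plays C
  Omar plays g at [C]
→ terminal payoff (0, 6).
(Omar's choice at the node after A is never reached on this path, so it doesn't affect the outcome.)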